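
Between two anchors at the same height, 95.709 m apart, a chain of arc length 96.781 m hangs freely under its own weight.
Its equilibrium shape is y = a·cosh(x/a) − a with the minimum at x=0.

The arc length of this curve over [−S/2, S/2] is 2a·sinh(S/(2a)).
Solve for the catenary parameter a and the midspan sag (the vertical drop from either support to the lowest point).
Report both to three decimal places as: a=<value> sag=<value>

seed: a₀ = √(S³/(24(L−S))) = √(95.709³/(24·1.072)) = 184.597644
iter 1: u=0.259237  f(a)=+3.608e-03  f'(a)=-1.169e-02  a ← 184.597644 − (+3.608e-03/-1.169e-02) = 184.906203
iter 2: u=0.258804  f(a)=+9.066e-06  f'(a)=-1.163e-02  a ← 184.906203 − (+9.066e-06/-1.163e-02) = 184.906983
iter 3: u=0.258803  f(a)=+5.754e-11  f'(a)=-1.163e-02  a ← 184.906983 − (+5.754e-11/-1.163e-02) = 184.906983
iter 4: u=0.258803  f(a)=+2.842e-14  f'(a)=-1.163e-02  a ← 184.906983 − (+2.842e-14/-1.163e-02) = 184.906983
converged: |Δa| < 1e-12 after 4 iterations
sag = a·(cosh(S/(2a)) − 1) = 184.906983·(cosh(0.258803) − 1) = 6.227087
T_max/T_min = cosh(S/(2a)) = 1.033677

a=184.907 sag=6.227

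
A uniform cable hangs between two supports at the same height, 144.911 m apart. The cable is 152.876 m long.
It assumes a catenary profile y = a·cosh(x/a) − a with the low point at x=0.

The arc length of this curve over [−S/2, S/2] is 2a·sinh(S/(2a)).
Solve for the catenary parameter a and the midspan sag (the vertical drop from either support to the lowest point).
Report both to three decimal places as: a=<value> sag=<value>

seed: a₀ = √(S³/(24(L−S))) = √(144.911³/(24·7.965)) = 126.169249
iter 1: u=0.574272  f(a)=+1.324e-01  f'(a)=-1.305e-01  a ← 126.169249 − (+1.324e-01/-1.305e-01) = 127.183828
iter 2: u=0.569691  f(a)=+1.614e-03  f'(a)=-1.273e-01  a ← 127.183828 − (+1.614e-03/-1.273e-01) = 127.196504
iter 3: u=0.569634  f(a)=+2.464e-07  f'(a)=-1.273e-01  a ← 127.196504 − (+2.464e-07/-1.273e-01) = 127.196506
iter 4: u=0.569634  f(a)=+0.000e+00  f'(a)=-1.273e-01  a ← 127.196506 − (+0.000e+00/-1.273e-01) = 127.196506
converged: |Δa| < 1e-12 after 4 iterations
sag = a·(cosh(S/(2a)) − 1) = 127.196506·(cosh(0.569634) − 1) = 21.200660
T_max/T_min = cosh(S/(2a)) = 1.166676

a=127.197 sag=21.201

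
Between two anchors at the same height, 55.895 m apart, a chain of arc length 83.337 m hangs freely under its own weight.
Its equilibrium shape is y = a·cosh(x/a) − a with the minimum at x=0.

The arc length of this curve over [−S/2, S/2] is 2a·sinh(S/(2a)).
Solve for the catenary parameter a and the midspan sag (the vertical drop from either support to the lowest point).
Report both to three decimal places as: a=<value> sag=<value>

a=17.369 sag=27.775

seed: a₀ = √(S³/(24(L−S))) = √(55.895³/(24·27.442)) = 16.283432
iter 1: u=1.716315  f(a)=+4.337e+00  f'(a)=-4.474e+00  a ← 16.283432 − (+4.337e+00/-4.474e+00) = 17.252916
iter 2: u=1.619871  f(a)=+4.175e-01  f'(a)=-3.650e+00  a ← 17.252916 − (+4.175e-01/-3.650e+00) = 17.367297
iter 3: u=1.609203  f(a)=+4.780e-03  f'(a)=-3.567e+00  a ← 17.367297 − (+4.780e-03/-3.567e+00) = 17.368637
iter 4: u=1.609078  f(a)=+6.422e-07  f'(a)=-3.566e+00  a ← 17.368637 − (+6.422e-07/-3.566e+00) = 17.368637
iter 5: u=1.609078  f(a)=+1.421e-14  f'(a)=-3.566e+00  a ← 17.368637 − (+1.421e-14/-3.566e+00) = 17.368637
converged: |Δa| < 1e-12 after 5 iterations
sag = a·(cosh(S/(2a)) − 1) = 17.368637·(cosh(1.609078) − 1) = 27.774839
T_max/T_min = cosh(S/(2a)) = 2.599138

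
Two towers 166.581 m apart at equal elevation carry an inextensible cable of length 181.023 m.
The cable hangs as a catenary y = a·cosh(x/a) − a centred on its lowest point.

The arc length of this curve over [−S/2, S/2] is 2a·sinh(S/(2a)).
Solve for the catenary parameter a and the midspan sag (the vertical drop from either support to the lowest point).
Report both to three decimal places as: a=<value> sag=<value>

a=116.956 sag=30.933

seed: a₀ = √(S³/(24(L−S))) = √(166.581³/(24·14.442)) = 115.483226
iter 1: u=0.721235  f(a)=+3.803e-01  f'(a)=-2.634e-01  a ← 115.483226 − (+3.803e-01/-2.634e-01) = 116.927237
iter 2: u=0.712328  f(a)=+7.251e-03  f'(a)=-2.534e-01  a ← 116.927237 − (+7.251e-03/-2.534e-01) = 116.955850
iter 3: u=0.712153  f(a)=+2.749e-06  f'(a)=-2.532e-01  a ← 116.955850 − (+2.749e-06/-2.532e-01) = 116.955861
iter 4: u=0.712153  f(a)=+3.695e-13  f'(a)=-2.532e-01  a ← 116.955861 − (+3.695e-13/-2.532e-01) = 116.955861
converged: |Δa| < 1e-12 after 4 iterations
sag = a·(cosh(S/(2a)) − 1) = 116.955861·(cosh(0.712153) − 1) = 30.932628
T_max/T_min = cosh(S/(2a)) = 1.264481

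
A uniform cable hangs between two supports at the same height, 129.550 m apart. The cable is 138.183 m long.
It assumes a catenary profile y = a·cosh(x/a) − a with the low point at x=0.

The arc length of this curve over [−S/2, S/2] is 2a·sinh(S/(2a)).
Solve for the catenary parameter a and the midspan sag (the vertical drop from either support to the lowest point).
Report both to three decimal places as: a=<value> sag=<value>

a=103.449 sag=20.951

seed: a₀ = √(S³/(24(L−S))) = √(129.550³/(24·8.633)) = 102.440015
iter 1: u=0.632321  f(a)=+1.742e-01  f'(a)=-1.754e-01  a ← 102.440015 − (+1.742e-01/-1.754e-01) = 103.433489
iter 2: u=0.626248  f(a)=+2.567e-03  f'(a)=-1.702e-01  a ← 103.433489 − (+2.567e-03/-1.702e-01) = 103.448568
iter 3: u=0.626157  f(a)=+5.758e-07  f'(a)=-1.702e-01  a ← 103.448568 − (+5.758e-07/-1.702e-01) = 103.448572
iter 4: u=0.626157  f(a)=+2.842e-14  f'(a)=-1.702e-01  a ← 103.448572 − (+2.842e-14/-1.702e-01) = 103.448572
converged: |Δa| < 1e-12 after 4 iterations
sag = a·(cosh(S/(2a)) − 1) = 103.448572·(cosh(0.626157) − 1) = 20.950955
T_max/T_min = cosh(S/(2a)) = 1.202525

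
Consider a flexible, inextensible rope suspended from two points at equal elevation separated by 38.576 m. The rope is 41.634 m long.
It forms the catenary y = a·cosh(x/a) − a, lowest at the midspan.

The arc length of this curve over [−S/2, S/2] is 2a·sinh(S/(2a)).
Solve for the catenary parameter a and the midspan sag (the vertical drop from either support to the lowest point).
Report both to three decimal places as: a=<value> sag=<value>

seed: a₀ = √(S³/(24(L−S))) = √(38.576³/(24·3.058)) = 27.967357
iter 1: u=0.689661  f(a)=+7.355e-02  f'(a)=-2.293e-01  a ← 27.967357 − (+7.355e-02/-2.293e-01) = 28.288182
iter 2: u=0.681840  f(a)=+1.285e-03  f'(a)=-2.213e-01  a ← 28.288182 − (+1.285e-03/-2.213e-01) = 28.293987
iter 3: u=0.681700  f(a)=+4.075e-07  f'(a)=-2.212e-01  a ← 28.293987 − (+4.075e-07/-2.212e-01) = 28.293989
iter 4: u=0.681700  f(a)=+4.263e-14  f'(a)=-2.212e-01  a ← 28.293989 − (+4.263e-14/-2.212e-01) = 28.293989
converged: |Δa| < 1e-12 after 4 iterations
sag = a·(cosh(S/(2a)) − 1) = 28.293989·(cosh(0.681700) − 1) = 6.832885
T_max/T_min = cosh(S/(2a)) = 1.241496

a=28.294 sag=6.833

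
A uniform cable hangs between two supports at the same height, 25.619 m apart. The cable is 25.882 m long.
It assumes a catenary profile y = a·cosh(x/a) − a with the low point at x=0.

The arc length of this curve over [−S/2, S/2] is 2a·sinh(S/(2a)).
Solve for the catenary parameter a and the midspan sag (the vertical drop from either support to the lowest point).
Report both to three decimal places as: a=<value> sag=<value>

seed: a₀ = √(S³/(24(L−S))) = √(25.619³/(24·0.263)) = 51.613079
iter 1: u=0.248183  f(a)=+8.112e-04  f'(a)=-1.025e-02  a ← 51.613079 − (+8.112e-04/-1.025e-02) = 51.692185
iter 2: u=0.247803  f(a)=+1.869e-06  f'(a)=-1.021e-02  a ← 51.692185 − (+1.869e-06/-1.021e-02) = 51.692368
iter 3: u=0.247803  f(a)=+9.962e-12  f'(a)=-1.021e-02  a ← 51.692368 − (+9.962e-12/-1.021e-02) = 51.692368
iter 4: u=0.247803  f(a)=+3.553e-15  f'(a)=-1.021e-02  a ← 51.692368 − (+3.553e-15/-1.021e-02) = 51.692368
converged: |Δa| < 1e-12 after 4 iterations
sag = a·(cosh(S/(2a)) − 1) = 51.692368·(cosh(0.247803) − 1) = 1.595251
T_max/T_min = cosh(S/(2a)) = 1.030860

a=51.692 sag=1.595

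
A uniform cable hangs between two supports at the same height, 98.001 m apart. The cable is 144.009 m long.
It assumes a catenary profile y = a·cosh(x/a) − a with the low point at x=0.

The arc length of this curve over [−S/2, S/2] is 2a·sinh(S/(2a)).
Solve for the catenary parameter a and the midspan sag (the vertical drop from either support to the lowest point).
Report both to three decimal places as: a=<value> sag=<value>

seed: a₀ = √(S³/(24(L−S))) = √(98.001³/(24·46.008)) = 29.196007
iter 1: u=1.678329  f(a)=+6.932e+00  f'(a)=-4.134e+00  a ← 29.196007 − (+6.932e+00/-4.134e+00) = 30.872961
iter 2: u=1.587166  f(a)=+6.421e-01  f'(a)=-3.400e+00  a ← 30.872961 − (+6.421e-01/-3.400e+00) = 31.061795
iter 3: u=1.577517  f(a)=+6.751e-03  f'(a)=-3.329e+00  a ← 31.061795 − (+6.751e-03/-3.329e+00) = 31.063823
iter 4: u=1.577414  f(a)=+7.637e-07  f'(a)=-3.328e+00  a ← 31.063823 − (+7.637e-07/-3.328e+00) = 31.063823
iter 5: u=1.577414  f(a)=+2.842e-14  f'(a)=-3.328e+00  a ← 31.063823 − (+2.842e-14/-3.328e+00) = 31.063823
converged: |Δa| < 1e-12 after 5 iterations
sag = a·(cosh(S/(2a)) − 1) = 31.063823·(cosh(1.577414) − 1) = 47.355621
T_max/T_min = cosh(S/(2a)) = 2.524462

a=31.064 sag=47.356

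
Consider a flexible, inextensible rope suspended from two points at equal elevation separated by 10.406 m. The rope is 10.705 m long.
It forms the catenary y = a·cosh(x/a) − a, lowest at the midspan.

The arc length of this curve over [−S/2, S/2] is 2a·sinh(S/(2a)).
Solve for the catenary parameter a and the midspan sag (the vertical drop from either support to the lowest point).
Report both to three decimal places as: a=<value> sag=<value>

seed: a₀ = √(S³/(24(L−S))) = √(10.406³/(24·0.299)) = 12.530965
iter 1: u=0.415211  f(a)=+2.588e-03  f'(a)=-4.855e-02  a ← 12.530965 − (+2.588e-03/-4.855e-02) = 12.584271
iter 2: u=0.413453  f(a)=+1.661e-05  f'(a)=-4.793e-02  a ← 12.584271 − (+1.661e-05/-4.793e-02) = 12.584618
iter 3: u=0.413441  f(a)=+6.936e-10  f'(a)=-4.792e-02  a ← 12.584618 − (+6.936e-10/-4.792e-02) = 12.584618
iter 4: u=0.413441  f(a)=+0.000e+00  f'(a)=-4.792e-02  a ← 12.584618 − (+0.000e+00/-4.792e-02) = 12.584618
converged: |Δa| < 1e-12 after 4 iterations
sag = a·(cosh(S/(2a)) − 1) = 12.584618·(cosh(0.413441) − 1) = 1.090976
T_max/T_min = cosh(S/(2a)) = 1.086691

a=12.585 sag=1.091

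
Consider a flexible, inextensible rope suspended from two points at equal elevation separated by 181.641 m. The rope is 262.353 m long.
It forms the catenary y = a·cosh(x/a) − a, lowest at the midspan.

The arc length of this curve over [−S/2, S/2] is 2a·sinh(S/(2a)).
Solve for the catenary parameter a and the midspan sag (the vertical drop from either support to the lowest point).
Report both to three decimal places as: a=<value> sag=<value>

a=59.005 sag=84.831

seed: a₀ = √(S³/(24(L−S))) = √(181.641³/(24·80.712)) = 55.621942
iter 1: u=1.632818  f(a)=+1.147e+01  f'(a)=-3.753e+00  a ← 55.621942 − (+1.147e+01/-3.753e+00) = 58.677410
iter 2: u=1.547793  f(a)=+1.013e+00  f'(a)=-3.117e+00  a ← 58.677410 − (+1.013e+00/-3.117e+00) = 59.002318
iter 3: u=1.539270  f(a)=+9.589e-03  f'(a)=-3.058e+00  a ← 59.002318 − (+9.589e-03/-3.058e+00) = 59.005454
iter 4: u=1.539188  f(a)=+8.776e-07  f'(a)=-3.058e+00  a ← 59.005454 − (+8.776e-07/-3.058e+00) = 59.005454
iter 5: u=1.539188  f(a)=+5.684e-14  f'(a)=-3.058e+00  a ← 59.005454 − (+5.684e-14/-3.058e+00) = 59.005454
converged: |Δa| < 1e-12 after 5 iterations
sag = a·(cosh(S/(2a)) − 1) = 59.005454·(cosh(1.539188) − 1) = 84.830973
T_max/T_min = cosh(S/(2a)) = 2.437680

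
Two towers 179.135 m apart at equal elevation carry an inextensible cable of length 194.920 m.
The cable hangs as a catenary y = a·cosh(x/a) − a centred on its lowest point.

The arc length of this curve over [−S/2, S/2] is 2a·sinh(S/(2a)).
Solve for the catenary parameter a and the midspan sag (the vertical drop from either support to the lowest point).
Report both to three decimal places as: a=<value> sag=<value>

a=124.777 sag=33.551

seed: a₀ = √(S³/(24(L−S))) = √(179.135³/(24·15.785)) = 123.180726
iter 1: u=0.727123  f(a)=+4.226e-01  f'(a)=-2.701e-01  a ← 123.180726 − (+4.226e-01/-2.701e-01) = 124.745242
iter 2: u=0.718003  f(a)=+8.186e-03  f'(a)=-2.597e-01  a ← 124.745242 − (+8.186e-03/-2.597e-01) = 124.776758
iter 3: u=0.717822  f(a)=+3.206e-06  f'(a)=-2.595e-01  a ← 124.776758 − (+3.206e-06/-2.595e-01) = 124.776771
iter 4: u=0.717822  f(a)=+5.116e-13  f'(a)=-2.595e-01  a ← 124.776771 − (+5.116e-13/-2.595e-01) = 124.776771
converged: |Δa| < 1e-12 after 4 iterations
sag = a·(cosh(S/(2a)) − 1) = 124.776771·(cosh(0.717822) − 1) = 33.551035
T_max/T_min = cosh(S/(2a)) = 1.268888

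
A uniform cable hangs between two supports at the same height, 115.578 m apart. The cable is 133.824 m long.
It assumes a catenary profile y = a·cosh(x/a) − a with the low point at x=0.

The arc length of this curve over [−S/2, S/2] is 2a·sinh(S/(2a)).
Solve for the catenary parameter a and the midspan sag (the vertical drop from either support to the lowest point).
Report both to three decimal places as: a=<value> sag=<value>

seed: a₀ = √(S³/(24(L−S))) = √(115.578³/(24·18.246)) = 59.377691
iter 1: u=0.973244  f(a)=+8.839e-01  f'(a)=-6.748e-01  a ← 59.377691 − (+8.839e-01/-6.748e-01) = 60.687551
iter 2: u=0.952238  f(a)=+3.009e-02  f'(a)=-6.295e-01  a ← 60.687551 − (+3.009e-02/-6.295e-01) = 60.735353
iter 3: u=0.951489  f(a)=+3.761e-05  f'(a)=-6.280e-01  a ← 60.735353 − (+3.761e-05/-6.280e-01) = 60.735413
iter 4: u=0.951488  f(a)=+5.892e-11  f'(a)=-6.280e-01  a ← 60.735413 − (+5.892e-11/-6.280e-01) = 60.735413
iter 5: u=0.951488  f(a)=-2.842e-14  f'(a)=-6.280e-01  a ← 60.735413 − (-2.842e-14/-6.280e-01) = 60.735413
converged: |Δa| < 1e-12 after 5 iterations
sag = a·(cosh(S/(2a)) − 1) = 60.735413·(cosh(0.951488) − 1) = 29.630544
T_max/T_min = cosh(S/(2a)) = 1.487863

a=60.735 sag=29.631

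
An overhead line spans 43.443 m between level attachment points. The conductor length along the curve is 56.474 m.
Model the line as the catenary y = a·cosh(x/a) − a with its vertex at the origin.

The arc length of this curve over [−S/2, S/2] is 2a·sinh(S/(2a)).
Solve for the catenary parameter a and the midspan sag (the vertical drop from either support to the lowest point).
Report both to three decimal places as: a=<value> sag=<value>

seed: a₀ = √(S³/(24(L−S))) = √(43.443³/(24·13.031)) = 16.191430
iter 1: u=1.341543  f(a)=+1.224e+00  f'(a)=-1.919e+00  a ← 16.191430 − (+1.224e+00/-1.919e+00) = 16.829484
iter 2: u=1.290681  f(a)=+7.608e-02  f'(a)=-1.687e+00  a ← 16.829484 − (+7.608e-02/-1.687e+00) = 16.874586
iter 3: u=1.287232  f(a)=+3.369e-04  f'(a)=-1.672e+00  a ← 16.874586 − (+3.369e-04/-1.672e+00) = 16.874788
iter 4: u=1.287216  f(a)=+6.673e-09  f'(a)=-1.672e+00  a ← 16.874788 − (+6.673e-09/-1.672e+00) = 16.874788
iter 5: u=1.287216  f(a)=+0.000e+00  f'(a)=-1.672e+00  a ← 16.874788 − (+0.000e+00/-1.672e+00) = 16.874788
converged: |Δa| < 1e-12 after 5 iterations
sag = a·(cosh(S/(2a)) − 1) = 16.874788·(cosh(1.287216) − 1) = 16.020298
T_max/T_min = cosh(S/(2a)) = 1.949363

a=16.875 sag=16.020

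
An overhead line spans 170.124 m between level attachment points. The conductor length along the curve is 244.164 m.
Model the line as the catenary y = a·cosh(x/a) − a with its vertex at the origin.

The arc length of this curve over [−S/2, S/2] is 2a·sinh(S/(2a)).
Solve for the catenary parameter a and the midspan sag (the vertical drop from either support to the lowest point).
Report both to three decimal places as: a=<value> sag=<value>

seed: a₀ = √(S³/(24(L−S))) = √(170.124³/(24·74.040)) = 52.639233
iter 1: u=1.615943  f(a)=+1.029e+01  f'(a)=-3.620e+00  a ← 52.639233 − (+1.029e+01/-3.620e+00) = 55.482156
iter 2: u=1.533142  f(a)=+8.924e-01  f'(a)=-3.017e+00  a ← 55.482156 − (+8.924e-01/-3.017e+00) = 55.777992
iter 3: u=1.525010  f(a)=+8.121e-03  f'(a)=-2.962e+00  a ← 55.777992 − (+8.121e-03/-2.962e+00) = 55.780734
iter 4: u=1.524935  f(a)=+6.859e-07  f'(a)=-2.962e+00  a ← 55.780734 − (+6.859e-07/-2.962e+00) = 55.780734
iter 5: u=1.524935  f(a)=+8.527e-14  f'(a)=-2.962e+00  a ← 55.780734 − (+8.527e-14/-2.962e+00) = 55.780734
converged: |Δa| < 1e-12 after 5 iterations
sag = a·(cosh(S/(2a)) − 1) = 55.780734·(cosh(1.524935) − 1) = 78.441116
T_max/T_min = cosh(S/(2a)) = 2.406240

a=55.781 sag=78.441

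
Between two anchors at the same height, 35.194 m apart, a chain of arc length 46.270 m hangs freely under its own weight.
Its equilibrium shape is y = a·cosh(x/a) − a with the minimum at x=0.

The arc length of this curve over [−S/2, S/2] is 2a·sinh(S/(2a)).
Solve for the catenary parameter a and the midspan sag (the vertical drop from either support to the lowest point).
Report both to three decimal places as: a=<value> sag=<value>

a=13.371 sag=13.350

seed: a₀ = √(S³/(24(L−S))) = √(35.194³/(24·11.076)) = 12.805775
iter 1: u=1.374146  f(a)=+1.094e+00  f'(a)=-2.079e+00  a ← 12.805775 − (+1.094e+00/-2.079e+00) = 13.331911
iter 2: u=1.319916  f(a)=+7.103e-02  f'(a)=-1.817e+00  a ← 13.331911 − (+7.103e-02/-1.817e+00) = 13.371000
iter 3: u=1.316057  f(a)=+3.455e-04  f'(a)=-1.800e+00  a ← 13.371000 − (+3.455e-04/-1.800e+00) = 13.371192
iter 4: u=1.316038  f(a)=+8.260e-09  f'(a)=-1.800e+00  a ← 13.371192 − (+8.260e-09/-1.800e+00) = 13.371192
iter 5: u=1.316038  f(a)=+1.421e-14  f'(a)=-1.800e+00  a ← 13.371192 − (+1.421e-14/-1.800e+00) = 13.371192
converged: |Δa| < 1e-12 after 5 iterations
sag = a·(cosh(S/(2a)) − 1) = 13.371192·(cosh(1.316038) − 1) = 13.349905
T_max/T_min = cosh(S/(2a)) = 1.998408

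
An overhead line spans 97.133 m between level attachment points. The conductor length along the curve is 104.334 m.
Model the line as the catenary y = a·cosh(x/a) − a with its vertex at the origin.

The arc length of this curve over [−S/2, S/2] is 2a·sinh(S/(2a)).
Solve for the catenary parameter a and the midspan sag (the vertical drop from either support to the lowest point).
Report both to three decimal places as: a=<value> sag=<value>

seed: a₀ = √(S³/(24(L−S))) = √(97.133³/(24·7.201)) = 72.819581
iter 1: u=0.666943  f(a)=+1.619e-01  f'(a)=-2.067e-01  a ← 72.819581 − (+1.619e-01/-2.067e-01) = 73.602600
iter 2: u=0.659848  f(a)=+2.648e-03  f'(a)=-2.000e-01  a ← 73.602600 − (+2.648e-03/-2.000e-01) = 73.615839
iter 3: u=0.659729  f(a)=+7.347e-07  f'(a)=-1.999e-01  a ← 73.615839 − (+7.347e-07/-1.999e-01) = 73.615843
iter 4: u=0.659729  f(a)=+7.105e-14  f'(a)=-1.999e-01  a ← 73.615843 − (+7.105e-14/-1.999e-01) = 73.615843
converged: |Δa| < 1e-12 after 4 iterations
sag = a·(cosh(S/(2a)) − 1) = 73.615843·(cosh(0.659729) − 1) = 16.609920
T_max/T_min = cosh(S/(2a)) = 1.225630

a=73.616 sag=16.610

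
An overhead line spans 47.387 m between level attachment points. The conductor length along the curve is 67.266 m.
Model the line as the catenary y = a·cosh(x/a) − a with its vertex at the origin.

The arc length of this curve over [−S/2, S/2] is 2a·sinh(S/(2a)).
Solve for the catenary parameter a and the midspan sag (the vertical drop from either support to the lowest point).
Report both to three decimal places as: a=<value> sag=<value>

seed: a₀ = √(S³/(24(L−S))) = √(47.387³/(24·19.879)) = 14.934337
iter 1: u=1.586512  f(a)=+2.657e+00  f'(a)=-3.395e+00  a ← 14.934337 − (+2.657e+00/-3.395e+00) = 15.716893
iter 2: u=1.507518  f(a)=+2.231e-01  f'(a)=-2.847e+00  a ← 15.716893 − (+2.231e-01/-2.847e+00) = 15.795268
iter 3: u=1.500038  f(a)=+1.892e-03  f'(a)=-2.799e+00  a ← 15.795268 − (+1.892e-03/-2.799e+00) = 15.795944
iter 4: u=1.499974  f(a)=+1.386e-07  f'(a)=-2.799e+00  a ← 15.795944 − (+1.386e-07/-2.799e+00) = 15.795944
iter 5: u=1.499974  f(a)=+0.000e+00  f'(a)=-2.799e+00  a ← 15.795944 − (+0.000e+00/-2.799e+00) = 15.795944
converged: |Δa| < 1e-12 after 5 iterations
sag = a·(cosh(S/(2a)) − 1) = 15.795944·(cosh(1.499974) − 1) = 21.361700
T_max/T_min = cosh(S/(2a)) = 2.352353

a=15.796 sag=21.362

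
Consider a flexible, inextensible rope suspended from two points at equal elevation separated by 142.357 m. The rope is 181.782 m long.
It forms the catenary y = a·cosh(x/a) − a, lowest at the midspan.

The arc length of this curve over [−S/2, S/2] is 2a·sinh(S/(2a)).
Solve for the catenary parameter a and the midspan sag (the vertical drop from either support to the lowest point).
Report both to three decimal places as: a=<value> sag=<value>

seed: a₀ = √(S³/(24(L−S))) = √(142.357³/(24·39.425)) = 55.217504
iter 1: u=1.289057  f(a)=+3.408e+00  f'(a)=-1.680e+00  a ← 55.217504 − (+3.408e+00/-1.680e+00) = 57.246434
iter 2: u=1.243370  f(a)=+1.969e-01  f'(a)=-1.491e+00  a ← 57.246434 − (+1.969e-01/-1.491e+00) = 57.378477
iter 3: u=1.240509  f(a)=+7.458e-04  f'(a)=-1.480e+00  a ← 57.378477 − (+7.458e-04/-1.480e+00) = 57.378982
iter 4: u=1.240498  f(a)=+1.080e-08  f'(a)=-1.480e+00  a ← 57.378982 − (+1.080e-08/-1.480e+00) = 57.378982
iter 5: u=1.240498  f(a)=-2.842e-14  f'(a)=-1.480e+00  a ← 57.378982 − (-2.842e-14/-1.480e+00) = 57.378982
converged: |Δa| < 1e-12 after 5 iterations
sag = a·(cosh(S/(2a)) − 1) = 57.378982·(cosh(1.240498) − 1) = 50.108327
T_max/T_min = cosh(S/(2a)) = 1.873287

a=57.379 sag=50.108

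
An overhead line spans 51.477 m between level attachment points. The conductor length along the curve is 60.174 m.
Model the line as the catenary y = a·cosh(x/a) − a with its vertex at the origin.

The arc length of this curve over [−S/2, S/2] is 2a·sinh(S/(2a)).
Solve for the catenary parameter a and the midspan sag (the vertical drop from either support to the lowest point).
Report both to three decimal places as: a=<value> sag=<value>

seed: a₀ = √(S³/(24(L−S))) = √(51.477³/(24·8.697)) = 25.564040
iter 1: u=1.006824  f(a)=+4.516e-01  f'(a)=-7.519e-01  a ← 25.564040 − (+4.516e-01/-7.519e-01) = 26.164625
iter 2: u=0.983714  f(a)=+1.640e-02  f'(a)=-6.982e-01  a ← 26.164625 − (+1.640e-02/-6.982e-01) = 26.188121
iter 3: u=0.982831  f(a)=+2.345e-05  f'(a)=-6.962e-01  a ← 26.188121 − (+2.345e-05/-6.962e-01) = 26.188154
iter 4: u=0.982830  f(a)=+4.809e-11  f'(a)=-6.962e-01  a ← 26.188154 − (+4.809e-11/-6.962e-01) = 26.188154
iter 5: u=0.982830  f(a)=+7.105e-15  f'(a)=-6.962e-01  a ← 26.188154 − (+7.105e-15/-6.962e-01) = 26.188154
converged: |Δa| < 1e-12 after 5 iterations
sag = a·(cosh(S/(2a)) − 1) = 26.188154·(cosh(0.982830) − 1) = 13.699776
T_max/T_min = cosh(S/(2a)) = 1.523129

a=26.188 sag=13.700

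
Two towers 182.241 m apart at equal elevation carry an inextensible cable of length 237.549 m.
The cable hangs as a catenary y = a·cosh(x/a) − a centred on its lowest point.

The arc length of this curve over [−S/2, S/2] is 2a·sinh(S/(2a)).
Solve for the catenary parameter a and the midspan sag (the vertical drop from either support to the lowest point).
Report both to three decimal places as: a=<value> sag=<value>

seed: a₀ = √(S³/(24(L−S))) = √(182.241³/(24·55.308)) = 67.525769
iter 1: u=1.349418  f(a)=+5.260e+00  f'(a)=-1.956e+00  a ← 67.525769 − (+5.260e+00/-1.956e+00) = 70.214020
iter 2: u=1.297754  f(a)=+3.304e-01  f'(a)=-1.718e+00  a ← 70.214020 − (+3.304e-01/-1.718e+00) = 70.406362
iter 3: u=1.294208  f(a)=+1.497e-03  f'(a)=-1.702e+00  a ← 70.406362 − (+1.497e-03/-1.702e+00) = 70.407242
iter 4: u=1.294192  f(a)=+3.104e-08  f'(a)=-1.702e+00  a ← 70.407242 − (+3.104e-08/-1.702e+00) = 70.407242
iter 5: u=1.294192  f(a)=+0.000e+00  f'(a)=-1.702e+00  a ← 70.407242 − (+0.000e+00/-1.702e+00) = 70.407242
converged: |Δa| < 1e-12 after 5 iterations
sag = a·(cosh(S/(2a)) − 1) = 70.407242·(cosh(1.294192) − 1) = 67.667236
T_max/T_min = cosh(S/(2a)) = 1.961083

a=70.407 sag=67.667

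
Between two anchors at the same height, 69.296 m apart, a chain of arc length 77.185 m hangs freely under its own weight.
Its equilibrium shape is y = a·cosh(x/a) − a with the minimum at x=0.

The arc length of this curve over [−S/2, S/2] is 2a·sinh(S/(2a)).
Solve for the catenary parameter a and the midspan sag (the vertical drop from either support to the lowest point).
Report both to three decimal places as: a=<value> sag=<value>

seed: a₀ = √(S³/(24(L−S))) = √(69.296³/(24·7.889)) = 41.922353
iter 1: u=0.826480  f(a)=+2.739e-01  f'(a)=-4.027e-01  a ← 41.922353 − (+2.739e-01/-4.027e-01) = 42.602405
iter 2: u=0.813287  f(a)=+6.806e-03  f'(a)=-3.829e-01  a ← 42.602405 − (+6.806e-03/-3.829e-01) = 42.620179
iter 3: u=0.812948  f(a)=+4.441e-06  f'(a)=-3.824e-01  a ← 42.620179 − (+4.441e-06/-3.824e-01) = 42.620190
iter 4: u=0.812948  f(a)=+1.890e-12  f'(a)=-3.824e-01  a ← 42.620190 − (+1.890e-12/-3.824e-01) = 42.620190
converged: |Δa| < 1e-12 after 4 iterations
sag = a·(cosh(S/(2a)) − 1) = 42.620190·(cosh(0.812948) − 1) = 14.876433
T_max/T_min = cosh(S/(2a)) = 1.349047

a=42.620 sag=14.876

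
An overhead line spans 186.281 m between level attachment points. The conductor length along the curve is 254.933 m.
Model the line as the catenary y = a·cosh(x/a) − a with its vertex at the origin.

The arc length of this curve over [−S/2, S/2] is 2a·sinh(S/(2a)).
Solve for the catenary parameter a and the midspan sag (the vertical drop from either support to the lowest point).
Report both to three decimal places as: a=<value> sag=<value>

seed: a₀ = √(S³/(24(L−S))) = √(186.281³/(24·68.652)) = 62.635511
iter 1: u=1.487024  f(a)=+8.002e+00  f'(a)=-2.717e+00  a ← 62.635511 − (+8.002e+00/-2.717e+00) = 65.581130
iter 2: u=1.420233  f(a)=+5.991e-01  f'(a)=-2.324e+00  a ← 65.581130 − (+5.991e-01/-2.324e+00) = 65.838954
iter 3: u=1.414672  f(a)=+3.959e-03  f'(a)=-2.293e+00  a ← 65.838954 − (+3.959e-03/-2.293e+00) = 65.840680
iter 4: u=1.414635  f(a)=+1.754e-07  f'(a)=-2.293e+00  a ← 65.840680 − (+1.754e-07/-2.293e+00) = 65.840680
iter 5: u=1.414635  f(a)=-2.842e-14  f'(a)=-2.293e+00  a ← 65.840680 − (-2.842e-14/-2.293e+00) = 65.840680
converged: |Δa| < 1e-12 after 5 iterations
sag = a·(cosh(S/(2a)) − 1) = 65.840680·(cosh(1.414635) − 1) = 77.626054
T_max/T_min = cosh(S/(2a)) = 2.178998

a=65.841 sag=77.626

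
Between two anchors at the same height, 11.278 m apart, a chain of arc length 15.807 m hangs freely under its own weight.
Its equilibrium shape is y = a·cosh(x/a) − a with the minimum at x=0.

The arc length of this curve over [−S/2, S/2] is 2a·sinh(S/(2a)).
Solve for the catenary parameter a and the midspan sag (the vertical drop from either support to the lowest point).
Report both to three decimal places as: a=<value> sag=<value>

seed: a₀ = √(S³/(24(L−S))) = √(11.278³/(24·4.529)) = 3.632799
iter 1: u=1.552247  f(a)=+5.780e-01  f'(a)=-3.148e+00  a ← 3.632799 − (+5.780e-01/-3.148e+00) = 3.816393
iter 2: u=1.477573  f(a)=+4.671e-02  f'(a)=-2.658e+00  a ← 3.816393 − (+4.671e-02/-2.658e+00) = 3.833963
iter 3: u=1.470802  f(a)=+3.642e-04  f'(a)=-2.617e+00  a ← 3.833963 − (+3.642e-04/-2.617e+00) = 3.834102
iter 4: u=1.470749  f(a)=+2.253e-08  f'(a)=-2.617e+00  a ← 3.834102 − (+2.253e-08/-2.617e+00) = 3.834102
iter 5: u=1.470749  f(a)=+1.776e-15  f'(a)=-2.617e+00  a ← 3.834102 − (+1.776e-15/-2.617e+00) = 3.834102
converged: |Δa| < 1e-12 after 5 iterations
sag = a·(cosh(S/(2a)) − 1) = 3.834102·(cosh(1.470749) − 1) = 4.950296
T_max/T_min = cosh(S/(2a)) = 2.291123

a=3.834 sag=4.950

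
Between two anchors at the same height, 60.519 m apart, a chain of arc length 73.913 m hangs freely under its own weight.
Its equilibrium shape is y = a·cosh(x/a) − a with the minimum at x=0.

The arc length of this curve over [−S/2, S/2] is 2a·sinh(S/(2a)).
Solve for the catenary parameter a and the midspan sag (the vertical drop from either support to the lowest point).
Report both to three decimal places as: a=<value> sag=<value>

a=27.090 sag=18.732

seed: a₀ = √(S³/(24(L−S))) = √(60.519³/(24·13.394)) = 26.258919
iter 1: u=1.152351  f(a)=+9.179e-01  f'(a)=-1.162e+00  a ← 26.258919 − (+9.179e-01/-1.162e+00) = 27.048753
iter 2: u=1.118702  f(a)=+4.304e-02  f'(a)=-1.056e+00  a ← 27.048753 − (+4.304e-02/-1.056e+00) = 27.089534
iter 3: u=1.117018  f(a)=+1.050e-04  f'(a)=-1.050e+00  a ← 27.089534 − (+1.050e-04/-1.050e+00) = 27.089634
iter 4: u=1.117014  f(a)=+6.274e-10  f'(a)=-1.050e+00  a ← 27.089634 − (+6.274e-10/-1.050e+00) = 27.089634
iter 5: u=1.117014  f(a)=-1.421e-14  f'(a)=-1.050e+00  a ← 27.089634 − (-1.421e-14/-1.050e+00) = 27.089634
converged: |Δa| < 1e-12 after 5 iterations
sag = a·(cosh(S/(2a)) − 1) = 27.089634·(cosh(1.117014) − 1) = 18.732099
T_max/T_min = cosh(S/(2a)) = 1.691486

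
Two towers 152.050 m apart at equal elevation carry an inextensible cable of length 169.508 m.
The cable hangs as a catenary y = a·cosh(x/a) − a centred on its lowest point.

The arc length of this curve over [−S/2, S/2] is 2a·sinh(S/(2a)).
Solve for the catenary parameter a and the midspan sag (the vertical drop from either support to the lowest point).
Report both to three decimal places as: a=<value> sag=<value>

seed: a₀ = √(S³/(24(L−S))) = √(152.050³/(24·17.458)) = 91.596055
iter 1: u=0.830003  f(a)=+6.113e-01  f'(a)=-4.081e-01  a ← 91.596055 − (+6.113e-01/-4.081e-01) = 93.093943
iter 2: u=0.816648  f(a)=+1.532e-02  f'(a)=-3.879e-01  a ← 93.093943 − (+1.532e-02/-3.879e-01) = 93.133433
iter 3: u=0.816302  f(a)=+1.017e-05  f'(a)=-3.874e-01  a ← 93.133433 − (+1.017e-05/-3.874e-01) = 93.133459
iter 4: u=0.816302  f(a)=+4.434e-12  f'(a)=-3.874e-01  a ← 93.133459 − (+4.434e-12/-3.874e-01) = 93.133459
converged: |Δa| < 1e-12 after 4 iterations
sag = a·(cosh(S/(2a)) − 1) = 93.133459·(cosh(0.816302) − 1) = 32.791446
T_max/T_min = cosh(S/(2a)) = 1.352091

a=93.133 sag=32.791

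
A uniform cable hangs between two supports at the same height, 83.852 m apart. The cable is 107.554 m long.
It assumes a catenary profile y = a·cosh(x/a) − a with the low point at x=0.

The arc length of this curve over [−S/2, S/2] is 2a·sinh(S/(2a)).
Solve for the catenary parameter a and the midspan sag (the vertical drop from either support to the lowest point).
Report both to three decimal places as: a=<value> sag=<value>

seed: a₀ = √(S³/(24(L−S))) = √(83.852³/(24·23.702)) = 32.193784
iter 1: u=1.302301  f(a)=+2.093e+00  f'(a)=-1.738e+00  a ← 32.193784 − (+2.093e+00/-1.738e+00) = 33.398194
iter 2: u=1.255337  f(a)=+1.232e-01  f'(a)=-1.539e+00  a ← 33.398194 − (+1.232e-01/-1.539e+00) = 33.478253
iter 3: u=1.252335  f(a)=+4.858e-04  f'(a)=-1.527e+00  a ← 33.478253 − (+4.858e-04/-1.527e+00) = 33.478571
iter 4: u=1.252323  f(a)=+7.620e-09  f'(a)=-1.527e+00  a ← 33.478571 − (+7.620e-09/-1.527e+00) = 33.478571
iter 5: u=1.252323  f(a)=-4.263e-14  f'(a)=-1.527e+00  a ← 33.478571 − (-4.263e-14/-1.527e+00) = 33.478571
converged: |Δa| < 1e-12 after 5 iterations
sag = a·(cosh(S/(2a)) − 1) = 33.478571·(cosh(1.252323) − 1) = 29.867940
T_max/T_min = cosh(S/(2a)) = 1.892151

a=33.479 sag=29.868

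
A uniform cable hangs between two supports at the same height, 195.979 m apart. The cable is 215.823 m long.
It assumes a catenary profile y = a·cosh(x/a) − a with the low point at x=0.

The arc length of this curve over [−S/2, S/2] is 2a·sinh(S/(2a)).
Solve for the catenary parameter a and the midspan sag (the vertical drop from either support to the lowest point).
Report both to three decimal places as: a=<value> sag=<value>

seed: a₀ = √(S³/(24(L−S))) = √(195.979³/(24·19.844)) = 125.717019
iter 1: u=0.779445  f(a)=+6.116e-01  f'(a)=-3.353e-01  a ← 125.717019 − (+6.116e-01/-3.353e-01) = 127.541061
iter 2: u=0.768298  f(a)=+1.356e-02  f'(a)=-3.206e-01  a ← 127.541061 − (+1.356e-02/-3.206e-01) = 127.583376
iter 3: u=0.768043  f(a)=+7.009e-06  f'(a)=-3.202e-01  a ← 127.583376 − (+7.009e-06/-3.202e-01) = 127.583398
iter 4: u=0.768043  f(a)=+1.847e-12  f'(a)=-3.202e-01  a ← 127.583398 − (+1.847e-12/-3.202e-01) = 127.583398
converged: |Δa| < 1e-12 after 4 iterations
sag = a·(cosh(S/(2a)) − 1) = 127.583398·(cosh(0.768043) − 1) = 39.516618
T_max/T_min = cosh(S/(2a)) = 1.309732

a=127.583 sag=39.517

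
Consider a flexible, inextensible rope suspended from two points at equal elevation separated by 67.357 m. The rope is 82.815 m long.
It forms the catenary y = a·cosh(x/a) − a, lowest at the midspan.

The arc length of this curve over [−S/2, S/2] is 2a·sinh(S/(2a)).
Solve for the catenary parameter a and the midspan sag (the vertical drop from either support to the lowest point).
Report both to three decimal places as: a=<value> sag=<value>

a=29.641 sag=21.282

seed: a₀ = √(S³/(24(L−S))) = √(67.357³/(24·15.458)) = 28.700657
iter 1: u=1.173440  f(a)=+1.100e+00  f'(a)=-1.233e+00  a ← 28.700657 − (+1.100e+00/-1.233e+00) = 29.592647
iter 2: u=1.138070  f(a)=+5.335e-02  f'(a)=-1.116e+00  a ← 29.592647 − (+5.335e-02/-1.116e+00) = 29.640456
iter 3: u=1.136234  f(a)=+1.397e-04  f'(a)=-1.110e+00  a ← 29.640456 − (+1.397e-04/-1.110e+00) = 29.640582
iter 4: u=1.136229  f(a)=+9.641e-10  f'(a)=-1.110e+00  a ← 29.640582 − (+9.641e-10/-1.110e+00) = 29.640582
iter 5: u=1.136229  f(a)=-1.421e-14  f'(a)=-1.110e+00  a ← 29.640582 − (-1.421e-14/-1.110e+00) = 29.640582
converged: |Δa| < 1e-12 after 5 iterations
sag = a·(cosh(S/(2a)) − 1) = 29.640582·(cosh(1.136229) − 1) = 21.282351
T_max/T_min = cosh(S/(2a)) = 1.718014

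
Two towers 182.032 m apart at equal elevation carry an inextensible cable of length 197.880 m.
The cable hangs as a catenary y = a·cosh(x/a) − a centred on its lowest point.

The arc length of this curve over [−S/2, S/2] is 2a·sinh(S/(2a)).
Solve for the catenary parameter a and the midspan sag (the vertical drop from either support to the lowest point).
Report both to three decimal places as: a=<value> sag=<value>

a=127.542 sag=33.877

seed: a₀ = √(S³/(24(L−S))) = √(182.032³/(24·15.848)) = 125.929871
iter 1: u=0.722751  f(a)=+4.191e-01  f'(a)=-2.651e-01  a ← 125.929871 − (+4.191e-01/-2.651e-01) = 127.510880
iter 2: u=0.713790  f(a)=+8.023e-03  f'(a)=-2.550e-01  a ← 127.510880 − (+8.023e-03/-2.550e-01) = 127.542341
iter 3: u=0.713614  f(a)=+3.068e-06  f'(a)=-2.548e-01  a ← 127.542341 − (+3.068e-06/-2.548e-01) = 127.542353
iter 4: u=0.713614  f(a)=+4.832e-13  f'(a)=-2.548e-01  a ← 127.542353 − (+4.832e-13/-2.548e-01) = 127.542353
converged: |Δa| < 1e-12 after 4 iterations
sag = a·(cosh(S/(2a)) − 1) = 127.542353·(cosh(0.713614) − 1) = 33.876901
T_max/T_min = cosh(S/(2a)) = 1.265613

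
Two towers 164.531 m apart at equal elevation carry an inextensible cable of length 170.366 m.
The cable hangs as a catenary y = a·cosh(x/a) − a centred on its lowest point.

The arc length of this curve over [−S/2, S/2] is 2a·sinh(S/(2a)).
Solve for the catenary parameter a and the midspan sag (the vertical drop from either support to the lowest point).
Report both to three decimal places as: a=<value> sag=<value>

seed: a₀ = √(S³/(24(L−S))) = √(164.531³/(24·5.835)) = 178.338683
iter 1: u=0.461288  f(a)=+6.240e-02  f'(a)=-6.684e-02  a ← 178.338683 − (+6.240e-02/-6.684e-02) = 179.272191
iter 2: u=0.458886  f(a)=+4.933e-04  f'(a)=-6.579e-02  a ← 179.272191 − (+4.933e-04/-6.579e-02) = 179.279689
iter 3: u=0.458867  f(a)=+3.138e-08  f'(a)=-6.578e-02  a ← 179.279689 − (+3.138e-08/-6.578e-02) = 179.279690
iter 4: u=0.458867  f(a)=-2.842e-14  f'(a)=-6.578e-02  a ← 179.279690 − (-2.842e-14/-6.578e-02) = 179.279690
converged: |Δa| < 1e-12 after 4 iterations
sag = a·(cosh(S/(2a)) − 1) = 179.279690·(cosh(0.458867) − 1) = 19.207969
T_max/T_min = cosh(S/(2a)) = 1.107140

a=179.280 sag=19.208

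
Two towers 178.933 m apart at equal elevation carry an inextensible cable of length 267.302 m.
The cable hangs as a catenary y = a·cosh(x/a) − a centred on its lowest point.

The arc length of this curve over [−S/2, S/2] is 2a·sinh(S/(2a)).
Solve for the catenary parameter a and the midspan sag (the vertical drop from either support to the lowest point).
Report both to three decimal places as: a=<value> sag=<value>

a=55.456 sag=89.244

seed: a₀ = √(S³/(24(L−S))) = √(178.933³/(24·88.369)) = 51.973274
iter 1: u=1.721394  f(a)=+1.406e+01  f'(a)=-4.521e+00  a ← 51.973274 − (+1.406e+01/-4.521e+00) = 55.082286
iter 2: u=1.624234  f(a)=+1.360e+00  f'(a)=-3.685e+00  a ← 55.082286 − (+1.360e+00/-3.685e+00) = 55.451358
iter 3: u=1.613423  f(a)=+1.574e-02  f'(a)=-3.600e+00  a ← 55.451358 − (+1.574e-02/-3.600e+00) = 55.455731
iter 4: u=1.613296  f(a)=+2.164e-06  f'(a)=-3.599e+00  a ← 55.455731 − (+2.164e-06/-3.599e+00) = 55.455731
iter 5: u=1.613296  f(a)=+5.684e-14  f'(a)=-3.599e+00  a ← 55.455731 − (+5.684e-14/-3.599e+00) = 55.455731
converged: |Δa| < 1e-12 after 5 iterations
sag = a·(cosh(S/(2a)) − 1) = 55.455731·(cosh(1.613296) − 1) = 89.243709
T_max/T_min = cosh(S/(2a)) = 2.609278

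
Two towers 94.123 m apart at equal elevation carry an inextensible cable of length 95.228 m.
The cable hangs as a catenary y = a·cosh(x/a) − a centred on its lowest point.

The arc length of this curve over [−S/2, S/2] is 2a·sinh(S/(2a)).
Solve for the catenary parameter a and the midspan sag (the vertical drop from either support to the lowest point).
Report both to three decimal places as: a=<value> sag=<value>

a=177.631 sag=6.271

seed: a₀ = √(S³/(24(L−S))) = √(94.123³/(24·1.105)) = 177.319657
iter 1: u=0.265405  f(a)=+3.898e-03  f'(a)=-1.255e-02  a ← 177.319657 − (+3.898e-03/-1.255e-02) = 177.630246
iter 2: u=0.264941  f(a)=+1.027e-05  f'(a)=-1.249e-02  a ← 177.630246 − (+1.027e-05/-1.249e-02) = 177.631069
iter 3: u=0.264940  f(a)=+7.159e-11  f'(a)=-1.249e-02  a ← 177.631069 − (+7.159e-11/-1.249e-02) = 177.631069
iter 4: u=0.264940  f(a)=+1.421e-14  f'(a)=-1.249e-02  a ← 177.631069 − (+1.421e-14/-1.249e-02) = 177.631069
converged: |Δa| < 1e-12 after 4 iterations
sag = a·(cosh(S/(2a)) − 1) = 177.631069·(cosh(0.264940) − 1) = 6.270779
T_max/T_min = cosh(S/(2a)) = 1.035302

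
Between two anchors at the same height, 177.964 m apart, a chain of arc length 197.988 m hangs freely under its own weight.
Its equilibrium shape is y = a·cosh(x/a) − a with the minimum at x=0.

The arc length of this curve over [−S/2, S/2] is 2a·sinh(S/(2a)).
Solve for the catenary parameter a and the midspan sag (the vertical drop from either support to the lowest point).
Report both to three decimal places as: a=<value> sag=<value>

a=110.079 sag=37.965

seed: a₀ = √(S³/(24(L−S))) = √(177.964³/(24·20.024)) = 108.297193
iter 1: u=0.821646  f(a)=+6.869e-01  f'(a)=-3.954e-01  a ← 108.297193 − (+6.869e-01/-3.954e-01) = 110.034494
iter 2: u=0.808674  f(a)=+1.688e-02  f'(a)=-3.762e-01  a ← 110.034494 − (+1.688e-02/-3.762e-01) = 110.079362
iter 3: u=0.808344  f(a)=+1.076e-05  f'(a)=-3.757e-01  a ← 110.079362 − (+1.076e-05/-3.757e-01) = 110.079391
iter 4: u=0.808344  f(a)=+4.349e-12  f'(a)=-3.757e-01  a ← 110.079391 − (+4.349e-12/-3.757e-01) = 110.079391
converged: |Δa| < 1e-12 after 4 iterations
sag = a·(cosh(S/(2a)) − 1) = 110.079391·(cosh(0.808344) − 1) = 37.965482
T_max/T_min = cosh(S/(2a)) = 1.344892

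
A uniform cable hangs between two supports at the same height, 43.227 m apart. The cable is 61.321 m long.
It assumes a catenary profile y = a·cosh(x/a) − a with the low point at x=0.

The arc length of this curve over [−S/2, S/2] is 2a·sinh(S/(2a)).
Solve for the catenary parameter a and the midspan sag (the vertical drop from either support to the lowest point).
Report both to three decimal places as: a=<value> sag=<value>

a=14.424 sag=19.460

seed: a₀ = √(S³/(24(L−S))) = √(43.227³/(24·18.094)) = 13.638284
iter 1: u=1.584767  f(a)=+2.413e+00  f'(a)=-3.382e+00  a ← 13.638284 − (+2.413e+00/-3.382e+00) = 14.351631
iter 2: u=1.505996  f(a)=+2.022e-01  f'(a)=-2.837e+00  a ← 14.351631 − (+2.022e-01/-2.837e+00) = 14.422911
iter 3: u=1.498553  f(a)=+1.708e-03  f'(a)=-2.789e+00  a ← 14.422911 − (+1.708e-03/-2.789e+00) = 14.423523
iter 4: u=1.498490  f(a)=+1.241e-07  f'(a)=-2.789e+00  a ← 14.423523 − (+1.241e-07/-2.789e+00) = 14.423523
iter 5: u=1.498490  f(a)=+1.421e-14  f'(a)=-2.789e+00  a ← 14.423523 − (+1.421e-14/-2.789e+00) = 14.423523
converged: |Δa| < 1e-12 after 5 iterations
sag = a·(cosh(S/(2a)) − 1) = 14.423523·(cosh(1.498490) − 1) = 19.460164
T_max/T_min = cosh(S/(2a)) = 2.349196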